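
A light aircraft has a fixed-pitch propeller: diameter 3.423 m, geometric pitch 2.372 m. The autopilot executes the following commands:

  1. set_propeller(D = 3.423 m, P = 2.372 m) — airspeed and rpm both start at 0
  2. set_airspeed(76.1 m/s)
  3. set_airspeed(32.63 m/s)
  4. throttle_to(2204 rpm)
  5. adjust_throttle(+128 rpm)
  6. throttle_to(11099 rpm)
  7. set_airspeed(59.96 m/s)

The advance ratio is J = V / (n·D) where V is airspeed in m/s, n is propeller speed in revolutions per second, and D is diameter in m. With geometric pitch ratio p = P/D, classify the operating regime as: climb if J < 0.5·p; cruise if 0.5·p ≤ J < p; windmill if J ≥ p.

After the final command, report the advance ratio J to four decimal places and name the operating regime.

J = 0.0947, regime = climb

set_propeller: D = 3.423 m, P = 2.372 m (p = P/D = 0.692959); state ← (V=0, rpm=0)
set_airspeed(76.1): V ← 76.1 m/s
set_airspeed(32.63): V ← 32.63 m/s
throttle_to(2204): rpm ← 2204
adjust_throttle(+128): rpm ← 2204 +128 = 2332
throttle_to(11099): rpm ← 11099
set_airspeed(59.96): V ← 59.96 m/s
final state: V = 59.96 m/s, rpm = 11099 → n = rpm/60 = 184.983333 rev/s
J = V / (n·D) = 59.96 / (184.983333 × 3.423) = 0.094694
regime bands: climb J<0.3465 | cruise [0.3465, 0.6930) | windmill J≥0.6930
J = 0.0947 → climb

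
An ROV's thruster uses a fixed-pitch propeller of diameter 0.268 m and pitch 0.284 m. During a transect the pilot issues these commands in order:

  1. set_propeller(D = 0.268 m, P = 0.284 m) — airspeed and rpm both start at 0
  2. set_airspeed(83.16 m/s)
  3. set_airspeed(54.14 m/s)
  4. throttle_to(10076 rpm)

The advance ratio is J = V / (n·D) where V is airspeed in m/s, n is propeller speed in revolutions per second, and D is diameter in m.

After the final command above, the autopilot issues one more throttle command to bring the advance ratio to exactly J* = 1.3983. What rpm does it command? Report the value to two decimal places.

set_propeller: D = 0.268 m, P = 0.284 m (p = P/D = 1.059701); state ← (V=0, rpm=0)
set_airspeed(83.16): V ← 83.16 m/s
set_airspeed(54.14): V ← 54.14 m/s
throttle_to(10076): rpm ← 10076
final state: V = 54.14 m/s, rpm = 10076 → n = rpm/60 = 167.933333 rev/s
target J* = 1.3983; solve J* = V/(n·D) for n: n = V/(J*·D) = 54.14/(1.3983 × 0.268) = 144.471805 rev/s
rpm = 60·n = 8668.308319

rpm = 8668.31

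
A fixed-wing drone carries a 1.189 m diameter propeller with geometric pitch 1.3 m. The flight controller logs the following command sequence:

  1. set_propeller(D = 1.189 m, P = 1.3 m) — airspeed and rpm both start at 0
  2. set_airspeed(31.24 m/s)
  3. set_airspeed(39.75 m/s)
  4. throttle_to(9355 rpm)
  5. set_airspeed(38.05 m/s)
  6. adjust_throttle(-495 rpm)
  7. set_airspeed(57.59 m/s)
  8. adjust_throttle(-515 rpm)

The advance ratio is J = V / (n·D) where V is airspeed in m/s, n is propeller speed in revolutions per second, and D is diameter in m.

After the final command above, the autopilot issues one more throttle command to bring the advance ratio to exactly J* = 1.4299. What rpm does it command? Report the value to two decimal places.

rpm = 2032.41

set_propeller: D = 1.189 m, P = 1.3 m (p = P/D = 1.093356); state ← (V=0, rpm=0)
set_airspeed(31.24): V ← 31.24 m/s
set_airspeed(39.75): V ← 39.75 m/s
throttle_to(9355): rpm ← 9355
set_airspeed(38.05): V ← 38.05 m/s
adjust_throttle(-495): rpm ← 9355 -495 = 8860
set_airspeed(57.59): V ← 57.59 m/s
adjust_throttle(-515): rpm ← 8860 -515 = 8345
final state: V = 57.59 m/s, rpm = 8345 → n = rpm/60 = 139.083333 rev/s
target J* = 1.4299; solve J* = V/(n·D) for n: n = V/(J*·D) = 57.59/(1.4299 × 1.189) = 33.873460 rev/s
rpm = 60·n = 2032.407590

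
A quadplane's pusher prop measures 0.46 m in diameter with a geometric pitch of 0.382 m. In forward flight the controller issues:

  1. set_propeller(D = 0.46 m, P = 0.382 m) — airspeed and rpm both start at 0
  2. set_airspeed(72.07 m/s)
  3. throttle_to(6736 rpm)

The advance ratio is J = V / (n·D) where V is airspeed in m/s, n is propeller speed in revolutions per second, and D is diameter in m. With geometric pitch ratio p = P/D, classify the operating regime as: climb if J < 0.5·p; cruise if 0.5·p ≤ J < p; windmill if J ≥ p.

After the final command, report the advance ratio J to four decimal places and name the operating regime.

J = 1.3956, regime = windmill

set_propeller: D = 0.46 m, P = 0.382 m (p = P/D = 0.830435); state ← (V=0, rpm=0)
set_airspeed(72.07): V ← 72.07 m/s
throttle_to(6736): rpm ← 6736
final state: V = 72.07 m/s, rpm = 6736 → n = rpm/60 = 112.266667 rev/s
J = V / (n·D) = 72.07 / (112.266667 × 0.46) = 1.395551
regime bands: climb J<0.4152 | cruise [0.4152, 0.8304) | windmill J≥0.8304
J = 1.3956 → windmill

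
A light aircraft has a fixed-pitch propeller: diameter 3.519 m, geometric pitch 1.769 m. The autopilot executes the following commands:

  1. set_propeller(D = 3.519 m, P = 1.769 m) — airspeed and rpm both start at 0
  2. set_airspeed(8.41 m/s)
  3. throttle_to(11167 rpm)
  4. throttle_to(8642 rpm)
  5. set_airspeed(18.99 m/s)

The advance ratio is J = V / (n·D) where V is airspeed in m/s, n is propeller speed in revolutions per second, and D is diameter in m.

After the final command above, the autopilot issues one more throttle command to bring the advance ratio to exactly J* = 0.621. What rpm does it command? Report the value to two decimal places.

rpm = 521.39

set_propeller: D = 3.519 m, P = 1.769 m (p = P/D = 0.502700); state ← (V=0, rpm=0)
set_airspeed(8.41): V ← 8.41 m/s
throttle_to(11167): rpm ← 11167
throttle_to(8642): rpm ← 8642
set_airspeed(18.99): V ← 18.99 m/s
final state: V = 18.99 m/s, rpm = 8642 → n = rpm/60 = 144.033333 rev/s
target J* = 0.621; solve J* = V/(n·D) for n: n = V/(J*·D) = 18.99/(0.621 × 3.519) = 8.689886 rev/s
rpm = 60·n = 521.393182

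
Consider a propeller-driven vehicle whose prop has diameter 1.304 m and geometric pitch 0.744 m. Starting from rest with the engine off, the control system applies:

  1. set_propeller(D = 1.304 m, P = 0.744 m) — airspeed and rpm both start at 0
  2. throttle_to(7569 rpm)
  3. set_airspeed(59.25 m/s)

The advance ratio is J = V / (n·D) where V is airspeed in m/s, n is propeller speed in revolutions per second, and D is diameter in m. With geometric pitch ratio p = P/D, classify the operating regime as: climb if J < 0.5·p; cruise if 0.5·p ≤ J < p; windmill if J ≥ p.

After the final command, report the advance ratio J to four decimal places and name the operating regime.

J = 0.3602, regime = cruise

set_propeller: D = 1.304 m, P = 0.744 m (p = P/D = 0.570552); state ← (V=0, rpm=0)
throttle_to(7569): rpm ← 7569
set_airspeed(59.25): V ← 59.25 m/s
final state: V = 59.25 m/s, rpm = 7569 → n = rpm/60 = 126.150000 rev/s
J = V / (n·D) = 59.25 / (126.150000 × 1.304) = 0.360183
regime bands: climb J<0.2853 | cruise [0.2853, 0.5706) | windmill J≥0.5706
J = 0.3602 → cruise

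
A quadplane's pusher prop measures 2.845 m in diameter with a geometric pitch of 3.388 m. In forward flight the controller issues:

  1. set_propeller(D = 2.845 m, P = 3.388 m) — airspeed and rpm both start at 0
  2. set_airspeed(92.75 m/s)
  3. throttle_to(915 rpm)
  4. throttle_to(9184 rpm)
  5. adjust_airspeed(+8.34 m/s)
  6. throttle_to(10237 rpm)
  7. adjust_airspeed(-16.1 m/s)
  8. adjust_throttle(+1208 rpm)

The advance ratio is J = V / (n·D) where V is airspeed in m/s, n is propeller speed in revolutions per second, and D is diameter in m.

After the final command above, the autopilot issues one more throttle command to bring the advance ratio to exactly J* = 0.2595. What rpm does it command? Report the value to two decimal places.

rpm = 6907.16

set_propeller: D = 2.845 m, P = 3.388 m (p = P/D = 1.190861); state ← (V=0, rpm=0)
set_airspeed(92.75): V ← 92.75 m/s
throttle_to(915): rpm ← 915
throttle_to(9184): rpm ← 9184
adjust_airspeed(+8.34): V ← 92.75 +8.34 = 101.09 m/s
throttle_to(10237): rpm ← 10237
adjust_airspeed(-16.1): V ← 101.09 -16.1 = 84.99 m/s
adjust_throttle(+1208): rpm ← 10237 +1208 = 11445
final state: V = 84.99 m/s, rpm = 11445 → n = rpm/60 = 190.750000 rev/s
target J* = 0.2595; solve J* = V/(n·D) for n: n = V/(J*·D) = 84.99/(0.2595 × 2.845) = 115.119315 rev/s
rpm = 60·n = 6907.158894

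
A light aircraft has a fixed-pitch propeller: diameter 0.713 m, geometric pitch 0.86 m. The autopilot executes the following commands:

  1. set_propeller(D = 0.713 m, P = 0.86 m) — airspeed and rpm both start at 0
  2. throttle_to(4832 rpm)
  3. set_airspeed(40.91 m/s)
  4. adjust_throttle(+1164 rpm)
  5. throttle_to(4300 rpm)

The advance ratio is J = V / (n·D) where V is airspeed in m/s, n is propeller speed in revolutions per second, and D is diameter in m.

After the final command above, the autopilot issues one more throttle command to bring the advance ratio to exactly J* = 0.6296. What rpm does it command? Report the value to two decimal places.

rpm = 5467.97

set_propeller: D = 0.713 m, P = 0.86 m (p = P/D = 1.206171); state ← (V=0, rpm=0)
throttle_to(4832): rpm ← 4832
set_airspeed(40.91): V ← 40.91 m/s
adjust_throttle(+1164): rpm ← 4832 +1164 = 5996
throttle_to(4300): rpm ← 4300
final state: V = 40.91 m/s, rpm = 4300 → n = rpm/60 = 71.666667 rev/s
target J* = 0.6296; solve J* = V/(n·D) for n: n = V/(J*·D) = 40.91/(0.6296 × 0.713) = 91.132908 rev/s
rpm = 60·n = 5467.974501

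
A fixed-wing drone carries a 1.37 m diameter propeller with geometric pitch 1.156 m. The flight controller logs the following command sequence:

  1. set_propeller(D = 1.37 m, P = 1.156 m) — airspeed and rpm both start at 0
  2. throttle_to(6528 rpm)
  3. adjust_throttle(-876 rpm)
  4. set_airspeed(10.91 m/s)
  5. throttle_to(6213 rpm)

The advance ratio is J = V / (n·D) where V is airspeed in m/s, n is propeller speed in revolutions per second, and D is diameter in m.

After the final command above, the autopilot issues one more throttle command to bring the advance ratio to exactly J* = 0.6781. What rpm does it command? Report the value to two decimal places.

set_propeller: D = 1.37 m, P = 1.156 m (p = P/D = 0.843796); state ← (V=0, rpm=0)
throttle_to(6528): rpm ← 6528
adjust_throttle(-876): rpm ← 6528 -876 = 5652
set_airspeed(10.91): V ← 10.91 m/s
throttle_to(6213): rpm ← 6213
final state: V = 10.91 m/s, rpm = 6213 → n = rpm/60 = 103.550000 rev/s
target J* = 0.6781; solve J* = V/(n·D) for n: n = V/(J*·D) = 10.91/(0.6781 × 1.37) = 11.743848 rev/s
rpm = 60·n = 704.630908

rpm = 704.63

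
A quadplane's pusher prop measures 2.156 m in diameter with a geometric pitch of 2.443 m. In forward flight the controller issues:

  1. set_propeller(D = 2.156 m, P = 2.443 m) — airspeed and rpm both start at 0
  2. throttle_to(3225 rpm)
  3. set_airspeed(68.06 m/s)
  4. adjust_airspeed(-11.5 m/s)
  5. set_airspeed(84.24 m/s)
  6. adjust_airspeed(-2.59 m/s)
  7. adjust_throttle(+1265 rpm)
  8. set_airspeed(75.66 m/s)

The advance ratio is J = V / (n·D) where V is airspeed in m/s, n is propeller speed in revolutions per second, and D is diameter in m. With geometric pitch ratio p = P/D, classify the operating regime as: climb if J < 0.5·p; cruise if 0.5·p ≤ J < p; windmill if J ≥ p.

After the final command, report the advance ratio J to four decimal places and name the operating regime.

set_propeller: D = 2.156 m, P = 2.443 m (p = P/D = 1.133117); state ← (V=0, rpm=0)
throttle_to(3225): rpm ← 3225
set_airspeed(68.06): V ← 68.06 m/s
adjust_airspeed(-11.5): V ← 68.06 -11.5 = 56.56 m/s
set_airspeed(84.24): V ← 84.24 m/s
adjust_airspeed(-2.59): V ← 84.24 -2.59 = 81.65 m/s
adjust_throttle(+1265): rpm ← 3225 +1265 = 4490
set_airspeed(75.66): V ← 75.66 m/s
final state: V = 75.66 m/s, rpm = 4490 → n = rpm/60 = 74.833333 rev/s
J = V / (n·D) = 75.66 / (74.833333 × 2.156) = 0.468946
regime bands: climb J<0.5666 | cruise [0.5666, 1.1331) | windmill J≥1.1331
J = 0.4689 → climb

J = 0.4689, regime = climb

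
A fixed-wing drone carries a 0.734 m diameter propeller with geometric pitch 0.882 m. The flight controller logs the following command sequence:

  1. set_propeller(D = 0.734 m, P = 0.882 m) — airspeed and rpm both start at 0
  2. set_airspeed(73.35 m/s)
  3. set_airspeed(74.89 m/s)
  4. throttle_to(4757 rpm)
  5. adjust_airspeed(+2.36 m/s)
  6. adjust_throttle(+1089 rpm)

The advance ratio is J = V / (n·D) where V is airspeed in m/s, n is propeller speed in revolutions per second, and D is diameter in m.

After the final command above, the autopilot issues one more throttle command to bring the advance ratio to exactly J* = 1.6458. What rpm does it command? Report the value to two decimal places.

rpm = 3836.87

set_propeller: D = 0.734 m, P = 0.882 m (p = P/D = 1.201635); state ← (V=0, rpm=0)
set_airspeed(73.35): V ← 73.35 m/s
set_airspeed(74.89): V ← 74.89 m/s
throttle_to(4757): rpm ← 4757
adjust_airspeed(+2.36): V ← 74.89 +2.36 = 77.25 m/s
adjust_throttle(+1089): rpm ← 4757 +1089 = 5846
final state: V = 77.25 m/s, rpm = 5846 → n = rpm/60 = 97.433333 rev/s
target J* = 1.6458; solve J* = V/(n·D) for n: n = V/(J*·D) = 77.25/(1.6458 × 0.734) = 63.947765 rev/s
rpm = 60·n = 3836.865899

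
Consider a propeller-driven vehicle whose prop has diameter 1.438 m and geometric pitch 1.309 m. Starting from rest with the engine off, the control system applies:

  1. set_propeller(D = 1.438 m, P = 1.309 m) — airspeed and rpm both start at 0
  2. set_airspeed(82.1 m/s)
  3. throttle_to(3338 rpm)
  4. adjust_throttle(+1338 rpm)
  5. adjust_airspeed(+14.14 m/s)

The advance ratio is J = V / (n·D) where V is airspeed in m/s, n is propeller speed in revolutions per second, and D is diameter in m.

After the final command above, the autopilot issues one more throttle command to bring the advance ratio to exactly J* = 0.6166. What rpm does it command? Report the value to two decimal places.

set_propeller: D = 1.438 m, P = 1.309 m (p = P/D = 0.910292); state ← (V=0, rpm=0)
set_airspeed(82.1): V ← 82.1 m/s
throttle_to(3338): rpm ← 3338
adjust_throttle(+1338): rpm ← 3338 +1338 = 4676
adjust_airspeed(+14.14): V ← 82.1 +14.14 = 96.24 m/s
final state: V = 96.24 m/s, rpm = 4676 → n = rpm/60 = 77.933333 rev/s
target J* = 0.6166; solve J* = V/(n·D) for n: n = V/(J*·D) = 96.24/(0.6166 × 1.438) = 108.540847 rev/s
rpm = 60·n = 6512.450844

rpm = 6512.45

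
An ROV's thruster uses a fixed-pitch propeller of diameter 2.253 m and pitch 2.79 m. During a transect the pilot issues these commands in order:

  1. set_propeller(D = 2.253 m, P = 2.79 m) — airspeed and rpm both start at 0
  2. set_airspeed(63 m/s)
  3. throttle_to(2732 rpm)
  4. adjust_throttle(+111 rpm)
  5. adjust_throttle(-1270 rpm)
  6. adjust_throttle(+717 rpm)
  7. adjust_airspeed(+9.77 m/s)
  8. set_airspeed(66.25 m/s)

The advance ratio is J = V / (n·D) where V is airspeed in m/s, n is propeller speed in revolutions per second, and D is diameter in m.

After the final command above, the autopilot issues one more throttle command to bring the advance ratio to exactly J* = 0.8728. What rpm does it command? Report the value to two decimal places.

set_propeller: D = 2.253 m, P = 2.79 m (p = P/D = 1.238349); state ← (V=0, rpm=0)
set_airspeed(63): V ← 63 m/s
throttle_to(2732): rpm ← 2732
adjust_throttle(+111): rpm ← 2732 +111 = 2843
adjust_throttle(-1270): rpm ← 2843 -1270 = 1573
adjust_throttle(+717): rpm ← 1573 +717 = 2290
adjust_airspeed(+9.77): V ← 63 +9.77 = 72.77 m/s
set_airspeed(66.25): V ← 66.25 m/s
final state: V = 66.25 m/s, rpm = 2290 → n = rpm/60 = 38.166667 rev/s
target J* = 0.8728; solve J* = V/(n·D) for n: n = V/(J*·D) = 66.25/(0.8728 × 2.253) = 33.690694 rev/s
rpm = 60·n = 2021.441622

rpm = 2021.44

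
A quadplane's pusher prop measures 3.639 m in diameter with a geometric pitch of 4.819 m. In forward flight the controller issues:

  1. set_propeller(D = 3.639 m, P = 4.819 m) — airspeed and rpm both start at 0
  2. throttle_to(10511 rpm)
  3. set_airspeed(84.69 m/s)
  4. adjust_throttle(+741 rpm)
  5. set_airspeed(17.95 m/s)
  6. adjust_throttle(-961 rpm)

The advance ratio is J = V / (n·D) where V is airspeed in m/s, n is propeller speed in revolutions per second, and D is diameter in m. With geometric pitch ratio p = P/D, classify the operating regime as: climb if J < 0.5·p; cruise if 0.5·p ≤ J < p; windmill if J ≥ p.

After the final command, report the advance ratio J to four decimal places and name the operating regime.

J = 0.0288, regime = climb

set_propeller: D = 3.639 m, P = 4.819 m (p = P/D = 1.324265); state ← (V=0, rpm=0)
throttle_to(10511): rpm ← 10511
set_airspeed(84.69): V ← 84.69 m/s
adjust_throttle(+741): rpm ← 10511 +741 = 11252
set_airspeed(17.95): V ← 17.95 m/s
adjust_throttle(-961): rpm ← 11252 -961 = 10291
final state: V = 17.95 m/s, rpm = 10291 → n = rpm/60 = 171.516667 rev/s
J = V / (n·D) = 17.95 / (171.516667 × 3.639) = 0.028759
regime bands: climb J<0.6621 | cruise [0.6621, 1.3243) | windmill J≥1.3243
J = 0.0288 → climb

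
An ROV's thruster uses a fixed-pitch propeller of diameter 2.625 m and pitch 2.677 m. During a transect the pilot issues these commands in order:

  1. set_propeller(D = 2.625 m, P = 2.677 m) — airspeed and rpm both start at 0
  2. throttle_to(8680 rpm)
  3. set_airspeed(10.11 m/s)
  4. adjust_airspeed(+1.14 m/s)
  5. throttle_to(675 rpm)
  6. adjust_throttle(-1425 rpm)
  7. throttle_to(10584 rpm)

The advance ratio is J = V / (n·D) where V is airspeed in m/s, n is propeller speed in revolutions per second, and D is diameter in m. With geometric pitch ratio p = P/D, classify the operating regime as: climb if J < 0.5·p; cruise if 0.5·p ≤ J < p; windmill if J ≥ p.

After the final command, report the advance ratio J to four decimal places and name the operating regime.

set_propeller: D = 2.625 m, P = 2.677 m (p = P/D = 1.019810); state ← (V=0, rpm=0)
throttle_to(8680): rpm ← 8680
set_airspeed(10.11): V ← 10.11 m/s
adjust_airspeed(+1.14): V ← 10.11 +1.14 = 11.25 m/s
throttle_to(675): rpm ← 675
adjust_throttle(-1425): rpm ← 675 -1425 = -750
throttle_to(10584): rpm ← 10584
final state: V = 11.25 m/s, rpm = 10584 → n = rpm/60 = 176.400000 rev/s
J = V / (n·D) = 11.25 / (176.400000 × 2.625) = 0.024295
regime bands: climb J<0.5099 | cruise [0.5099, 1.0198) | windmill J≥1.0198
J = 0.0243 → climb

J = 0.0243, regime = climb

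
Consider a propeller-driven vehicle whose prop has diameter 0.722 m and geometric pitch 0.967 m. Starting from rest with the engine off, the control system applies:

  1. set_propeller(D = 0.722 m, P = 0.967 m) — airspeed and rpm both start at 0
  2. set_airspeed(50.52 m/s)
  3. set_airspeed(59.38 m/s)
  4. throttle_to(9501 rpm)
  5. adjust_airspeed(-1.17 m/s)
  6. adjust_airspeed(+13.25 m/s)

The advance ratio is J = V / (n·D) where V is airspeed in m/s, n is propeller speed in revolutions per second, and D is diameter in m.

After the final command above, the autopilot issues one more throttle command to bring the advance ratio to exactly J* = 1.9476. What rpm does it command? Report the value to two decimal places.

rpm = 3049.14

set_propeller: D = 0.722 m, P = 0.967 m (p = P/D = 1.339335); state ← (V=0, rpm=0)
set_airspeed(50.52): V ← 50.52 m/s
set_airspeed(59.38): V ← 59.38 m/s
throttle_to(9501): rpm ← 9501
adjust_airspeed(-1.17): V ← 59.38 -1.17 = 58.21 m/s
adjust_airspeed(+13.25): V ← 58.21 +13.25 = 71.46 m/s
final state: V = 71.46 m/s, rpm = 9501 → n = rpm/60 = 158.350000 rev/s
target J* = 1.9476; solve J* = V/(n·D) for n: n = V/(J*·D) = 71.46/(1.9476 × 0.722) = 50.818992 rev/s
rpm = 60·n = 3049.139533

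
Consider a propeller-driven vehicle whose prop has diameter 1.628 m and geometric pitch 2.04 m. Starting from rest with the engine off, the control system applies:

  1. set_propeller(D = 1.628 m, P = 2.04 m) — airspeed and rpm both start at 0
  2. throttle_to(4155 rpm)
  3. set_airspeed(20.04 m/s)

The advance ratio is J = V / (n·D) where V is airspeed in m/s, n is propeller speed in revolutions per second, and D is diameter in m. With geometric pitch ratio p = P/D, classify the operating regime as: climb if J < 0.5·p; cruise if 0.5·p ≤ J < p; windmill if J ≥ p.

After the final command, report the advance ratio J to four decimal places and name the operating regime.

J = 0.1778, regime = climb

set_propeller: D = 1.628 m, P = 2.04 m (p = P/D = 1.253071); state ← (V=0, rpm=0)
throttle_to(4155): rpm ← 4155
set_airspeed(20.04): V ← 20.04 m/s
final state: V = 20.04 m/s, rpm = 4155 → n = rpm/60 = 69.250000 rev/s
J = V / (n·D) = 20.04 / (69.250000 × 1.628) = 0.177756
regime bands: climb J<0.6265 | cruise [0.6265, 1.2531) | windmill J≥1.2531
J = 0.1778 → climb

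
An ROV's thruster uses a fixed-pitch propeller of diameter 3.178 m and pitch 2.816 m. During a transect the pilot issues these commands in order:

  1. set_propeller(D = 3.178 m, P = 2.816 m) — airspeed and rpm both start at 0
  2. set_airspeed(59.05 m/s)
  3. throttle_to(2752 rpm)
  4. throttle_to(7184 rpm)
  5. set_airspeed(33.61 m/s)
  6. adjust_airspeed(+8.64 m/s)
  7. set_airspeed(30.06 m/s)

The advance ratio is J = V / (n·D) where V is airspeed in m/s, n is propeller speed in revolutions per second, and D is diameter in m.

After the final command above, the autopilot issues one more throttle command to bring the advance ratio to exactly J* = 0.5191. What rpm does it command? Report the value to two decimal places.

set_propeller: D = 3.178 m, P = 2.816 m (p = P/D = 0.886092); state ← (V=0, rpm=0)
set_airspeed(59.05): V ← 59.05 m/s
throttle_to(2752): rpm ← 2752
throttle_to(7184): rpm ← 7184
set_airspeed(33.61): V ← 33.61 m/s
adjust_airspeed(+8.64): V ← 33.61 +8.64 = 42.25 m/s
set_airspeed(30.06): V ← 30.06 m/s
final state: V = 30.06 m/s, rpm = 7184 → n = rpm/60 = 119.733333 rev/s
target J* = 0.5191; solve J* = V/(n·D) for n: n = V/(J*·D) = 30.06/(0.5191 × 3.178) = 18.221497 rev/s
rpm = 60·n = 1093.289822

rpm = 1093.29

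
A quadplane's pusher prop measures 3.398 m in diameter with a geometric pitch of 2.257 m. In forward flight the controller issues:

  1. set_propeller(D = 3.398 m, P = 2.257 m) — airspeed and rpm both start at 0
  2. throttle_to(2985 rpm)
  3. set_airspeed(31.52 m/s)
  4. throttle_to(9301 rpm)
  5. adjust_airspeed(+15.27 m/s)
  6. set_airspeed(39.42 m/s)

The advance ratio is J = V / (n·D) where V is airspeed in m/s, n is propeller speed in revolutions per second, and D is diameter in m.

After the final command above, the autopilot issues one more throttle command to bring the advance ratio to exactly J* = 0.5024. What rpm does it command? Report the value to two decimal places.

rpm = 1385.46

set_propeller: D = 3.398 m, P = 2.257 m (p = P/D = 0.664214); state ← (V=0, rpm=0)
throttle_to(2985): rpm ← 2985
set_airspeed(31.52): V ← 31.52 m/s
throttle_to(9301): rpm ← 9301
adjust_airspeed(+15.27): V ← 31.52 +15.27 = 46.79 m/s
set_airspeed(39.42): V ← 39.42 m/s
final state: V = 39.42 m/s, rpm = 9301 → n = rpm/60 = 155.016667 rev/s
target J* = 0.5024; solve J* = V/(n·D) for n: n = V/(J*·D) = 39.42/(0.5024 × 3.398) = 23.091046 rev/s
rpm = 60·n = 1385.462786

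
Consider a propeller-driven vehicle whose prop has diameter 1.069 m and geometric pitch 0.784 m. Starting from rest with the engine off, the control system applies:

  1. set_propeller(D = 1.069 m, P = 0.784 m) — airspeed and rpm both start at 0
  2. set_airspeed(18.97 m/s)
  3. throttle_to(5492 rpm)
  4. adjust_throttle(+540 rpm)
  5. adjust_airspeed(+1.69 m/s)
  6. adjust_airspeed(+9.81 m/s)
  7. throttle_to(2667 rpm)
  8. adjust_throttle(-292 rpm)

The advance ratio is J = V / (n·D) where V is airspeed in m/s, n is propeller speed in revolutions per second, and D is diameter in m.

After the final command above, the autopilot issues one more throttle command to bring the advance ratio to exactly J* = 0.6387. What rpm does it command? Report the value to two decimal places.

rpm = 2677.62

set_propeller: D = 1.069 m, P = 0.784 m (p = P/D = 0.733396); state ← (V=0, rpm=0)
set_airspeed(18.97): V ← 18.97 m/s
throttle_to(5492): rpm ← 5492
adjust_throttle(+540): rpm ← 5492 +540 = 6032
adjust_airspeed(+1.69): V ← 18.97 +1.69 = 20.66 m/s
adjust_airspeed(+9.81): V ← 20.66 +9.81 = 30.47 m/s
throttle_to(2667): rpm ← 2667
adjust_throttle(-292): rpm ← 2667 -292 = 2375
final state: V = 30.47 m/s, rpm = 2375 → n = rpm/60 = 39.583333 rev/s
target J* = 0.6387; solve J* = V/(n·D) for n: n = V/(J*·D) = 30.47/(0.6387 × 1.069) = 44.627014 rev/s
rpm = 60·n = 2677.620863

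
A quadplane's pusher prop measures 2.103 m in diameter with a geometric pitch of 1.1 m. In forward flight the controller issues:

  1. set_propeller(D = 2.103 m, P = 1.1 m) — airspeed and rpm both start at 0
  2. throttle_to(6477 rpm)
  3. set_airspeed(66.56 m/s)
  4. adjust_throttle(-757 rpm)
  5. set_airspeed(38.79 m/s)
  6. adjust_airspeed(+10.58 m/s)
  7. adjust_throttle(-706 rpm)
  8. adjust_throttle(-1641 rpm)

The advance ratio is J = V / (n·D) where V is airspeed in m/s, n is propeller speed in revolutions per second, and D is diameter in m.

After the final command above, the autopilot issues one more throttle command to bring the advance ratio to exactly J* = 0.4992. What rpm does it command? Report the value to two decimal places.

rpm = 2821.63

set_propeller: D = 2.103 m, P = 1.1 m (p = P/D = 0.523062); state ← (V=0, rpm=0)
throttle_to(6477): rpm ← 6477
set_airspeed(66.56): V ← 66.56 m/s
adjust_throttle(-757): rpm ← 6477 -757 = 5720
set_airspeed(38.79): V ← 38.79 m/s
adjust_airspeed(+10.58): V ← 38.79 +10.58 = 49.37 m/s
adjust_throttle(-706): rpm ← 5720 -706 = 5014
adjust_throttle(-1641): rpm ← 5014 -1641 = 3373
final state: V = 49.37 m/s, rpm = 3373 → n = rpm/60 = 56.216667 rev/s
target J* = 0.4992; solve J* = V/(n·D) for n: n = V/(J*·D) = 49.37/(0.4992 × 2.103) = 47.027217 rev/s
rpm = 60·n = 2821.633015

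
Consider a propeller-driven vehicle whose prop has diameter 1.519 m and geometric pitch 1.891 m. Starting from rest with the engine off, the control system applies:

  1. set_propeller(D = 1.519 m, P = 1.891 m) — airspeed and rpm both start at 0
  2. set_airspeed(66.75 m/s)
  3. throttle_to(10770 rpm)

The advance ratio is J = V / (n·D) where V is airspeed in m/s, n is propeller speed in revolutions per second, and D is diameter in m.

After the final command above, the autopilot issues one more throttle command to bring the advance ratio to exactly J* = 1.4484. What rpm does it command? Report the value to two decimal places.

set_propeller: D = 1.519 m, P = 1.891 m (p = P/D = 1.244898); state ← (V=0, rpm=0)
set_airspeed(66.75): V ← 66.75 m/s
throttle_to(10770): rpm ← 10770
final state: V = 66.75 m/s, rpm = 10770 → n = rpm/60 = 179.500000 rev/s
target J* = 1.4484; solve J* = V/(n·D) for n: n = V/(J*·D) = 66.75/(1.4484 × 1.519) = 30.339260 rev/s
rpm = 60·n = 1820.355584

rpm = 1820.36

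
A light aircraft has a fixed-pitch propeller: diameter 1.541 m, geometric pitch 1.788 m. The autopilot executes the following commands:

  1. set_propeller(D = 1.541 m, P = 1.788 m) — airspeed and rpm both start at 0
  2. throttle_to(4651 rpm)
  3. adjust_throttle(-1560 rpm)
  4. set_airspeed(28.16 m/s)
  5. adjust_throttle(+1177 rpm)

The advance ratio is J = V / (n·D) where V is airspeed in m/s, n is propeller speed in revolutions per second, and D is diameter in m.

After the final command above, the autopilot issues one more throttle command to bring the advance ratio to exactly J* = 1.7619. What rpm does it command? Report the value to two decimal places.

rpm = 622.30

set_propeller: D = 1.541 m, P = 1.788 m (p = P/D = 1.160286); state ← (V=0, rpm=0)
throttle_to(4651): rpm ← 4651
adjust_throttle(-1560): rpm ← 4651 -1560 = 3091
set_airspeed(28.16): V ← 28.16 m/s
adjust_throttle(+1177): rpm ← 3091 +1177 = 4268
final state: V = 28.16 m/s, rpm = 4268 → n = rpm/60 = 71.133333 rev/s
target J* = 1.7619; solve J* = V/(n·D) for n: n = V/(J*·D) = 28.16/(1.7619 × 1.541) = 10.371672 rev/s
rpm = 60·n = 622.300295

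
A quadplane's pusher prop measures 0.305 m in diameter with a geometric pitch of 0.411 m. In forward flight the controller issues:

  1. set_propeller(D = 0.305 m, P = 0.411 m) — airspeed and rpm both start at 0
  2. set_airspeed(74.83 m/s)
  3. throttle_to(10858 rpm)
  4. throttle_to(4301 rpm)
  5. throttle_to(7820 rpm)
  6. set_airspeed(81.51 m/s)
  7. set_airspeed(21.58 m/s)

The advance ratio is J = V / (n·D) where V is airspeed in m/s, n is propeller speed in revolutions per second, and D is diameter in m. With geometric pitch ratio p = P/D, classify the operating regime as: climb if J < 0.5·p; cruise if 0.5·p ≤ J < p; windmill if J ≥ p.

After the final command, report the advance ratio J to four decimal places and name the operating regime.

set_propeller: D = 0.305 m, P = 0.411 m (p = P/D = 1.347541); state ← (V=0, rpm=0)
set_airspeed(74.83): V ← 74.83 m/s
throttle_to(10858): rpm ← 10858
throttle_to(4301): rpm ← 4301
throttle_to(7820): rpm ← 7820
set_airspeed(81.51): V ← 81.51 m/s
set_airspeed(21.58): V ← 21.58 m/s
final state: V = 21.58 m/s, rpm = 7820 → n = rpm/60 = 130.333333 rev/s
J = V / (n·D) = 21.58 / (130.333333 × 0.305) = 0.542870
regime bands: climb J<0.6738 | cruise [0.6738, 1.3475) | windmill J≥1.3475
J = 0.5429 → climb

J = 0.5429, regime = climb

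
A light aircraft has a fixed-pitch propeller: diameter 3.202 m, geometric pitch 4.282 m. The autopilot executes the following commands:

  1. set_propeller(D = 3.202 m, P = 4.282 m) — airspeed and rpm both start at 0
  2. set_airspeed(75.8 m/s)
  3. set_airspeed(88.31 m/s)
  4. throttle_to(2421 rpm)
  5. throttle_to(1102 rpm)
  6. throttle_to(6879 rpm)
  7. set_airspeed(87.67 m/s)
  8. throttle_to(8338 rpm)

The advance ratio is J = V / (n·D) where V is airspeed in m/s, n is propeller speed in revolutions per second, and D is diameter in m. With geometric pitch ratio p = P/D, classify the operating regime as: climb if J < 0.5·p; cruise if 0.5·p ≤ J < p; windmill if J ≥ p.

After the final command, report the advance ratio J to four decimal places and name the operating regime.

J = 0.1970, regime = climb

set_propeller: D = 3.202 m, P = 4.282 m (p = P/D = 1.337289); state ← (V=0, rpm=0)
set_airspeed(75.8): V ← 75.8 m/s
set_airspeed(88.31): V ← 88.31 m/s
throttle_to(2421): rpm ← 2421
throttle_to(1102): rpm ← 1102
throttle_to(6879): rpm ← 6879
set_airspeed(87.67): V ← 87.67 m/s
throttle_to(8338): rpm ← 8338
final state: V = 87.67 m/s, rpm = 8338 → n = rpm/60 = 138.966667 rev/s
J = V / (n·D) = 87.67 / (138.966667 × 3.202) = 0.197024
regime bands: climb J<0.6686 | cruise [0.6686, 1.3373) | windmill J≥1.3373
J = 0.1970 → climb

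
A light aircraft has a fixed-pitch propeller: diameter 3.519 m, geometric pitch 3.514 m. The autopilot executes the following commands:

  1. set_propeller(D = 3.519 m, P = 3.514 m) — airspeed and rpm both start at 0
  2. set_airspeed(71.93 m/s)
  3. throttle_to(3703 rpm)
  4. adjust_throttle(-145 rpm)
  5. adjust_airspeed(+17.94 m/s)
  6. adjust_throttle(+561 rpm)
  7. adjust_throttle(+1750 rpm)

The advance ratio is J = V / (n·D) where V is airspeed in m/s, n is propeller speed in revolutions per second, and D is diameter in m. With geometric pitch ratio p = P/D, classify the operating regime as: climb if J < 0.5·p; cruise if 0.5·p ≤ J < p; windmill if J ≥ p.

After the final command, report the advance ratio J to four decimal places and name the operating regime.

J = 0.2611, regime = climb

set_propeller: D = 3.519 m, P = 3.514 m (p = P/D = 0.998579); state ← (V=0, rpm=0)
set_airspeed(71.93): V ← 71.93 m/s
throttle_to(3703): rpm ← 3703
adjust_throttle(-145): rpm ← 3703 -145 = 3558
adjust_airspeed(+17.94): V ← 71.93 +17.94 = 89.87 m/s
adjust_throttle(+561): rpm ← 3558 +561 = 4119
adjust_throttle(+1750): rpm ← 4119 +1750 = 5869
final state: V = 89.87 m/s, rpm = 5869 → n = rpm/60 = 97.816667 rev/s
J = V / (n·D) = 89.87 / (97.816667 × 3.519) = 0.261085
regime bands: climb J<0.4993 | cruise [0.4993, 0.9986) | windmill J≥0.9986
J = 0.2611 → climb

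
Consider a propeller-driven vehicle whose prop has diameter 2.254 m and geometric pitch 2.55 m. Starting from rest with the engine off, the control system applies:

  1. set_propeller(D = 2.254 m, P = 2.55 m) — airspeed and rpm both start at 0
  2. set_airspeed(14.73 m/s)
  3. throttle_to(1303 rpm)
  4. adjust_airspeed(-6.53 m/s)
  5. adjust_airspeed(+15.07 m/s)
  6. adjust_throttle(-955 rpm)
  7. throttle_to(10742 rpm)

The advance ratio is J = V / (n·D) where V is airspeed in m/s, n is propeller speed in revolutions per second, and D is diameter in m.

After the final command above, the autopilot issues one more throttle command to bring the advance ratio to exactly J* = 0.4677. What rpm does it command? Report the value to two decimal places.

rpm = 1324.42

set_propeller: D = 2.254 m, P = 2.55 m (p = P/D = 1.131322); state ← (V=0, rpm=0)
set_airspeed(14.73): V ← 14.73 m/s
throttle_to(1303): rpm ← 1303
adjust_airspeed(-6.53): V ← 14.73 -6.53 = 8.2 m/s
adjust_airspeed(+15.07): V ← 8.2 +15.07 = 23.27 m/s
adjust_throttle(-955): rpm ← 1303 -955 = 348
throttle_to(10742): rpm ← 10742
final state: V = 23.27 m/s, rpm = 10742 → n = rpm/60 = 179.033333 rev/s
target J* = 0.4677; solve J* = V/(n·D) for n: n = V/(J*·D) = 23.27/(0.4677 × 2.254) = 22.073698 rev/s
rpm = 60·n = 1324.421896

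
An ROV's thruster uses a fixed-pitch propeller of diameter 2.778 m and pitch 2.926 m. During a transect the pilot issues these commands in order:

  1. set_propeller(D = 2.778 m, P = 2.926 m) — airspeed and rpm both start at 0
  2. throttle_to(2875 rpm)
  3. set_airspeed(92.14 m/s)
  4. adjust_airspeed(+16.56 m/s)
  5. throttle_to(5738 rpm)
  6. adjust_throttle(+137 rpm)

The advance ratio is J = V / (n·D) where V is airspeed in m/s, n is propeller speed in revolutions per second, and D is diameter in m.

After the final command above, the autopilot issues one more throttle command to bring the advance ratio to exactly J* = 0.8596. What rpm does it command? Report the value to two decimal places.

rpm = 2731.19

set_propeller: D = 2.778 m, P = 2.926 m (p = P/D = 1.053276); state ← (V=0, rpm=0)
throttle_to(2875): rpm ← 2875
set_airspeed(92.14): V ← 92.14 m/s
adjust_airspeed(+16.56): V ← 92.14 +16.56 = 108.7 m/s
throttle_to(5738): rpm ← 5738
adjust_throttle(+137): rpm ← 5738 +137 = 5875
final state: V = 108.7 m/s, rpm = 5875 → n = rpm/60 = 97.916667 rev/s
target J* = 0.8596; solve J* = V/(n·D) for n: n = V/(J*·D) = 108.7/(0.8596 × 2.778) = 45.519858 rev/s
rpm = 60·n = 2731.191463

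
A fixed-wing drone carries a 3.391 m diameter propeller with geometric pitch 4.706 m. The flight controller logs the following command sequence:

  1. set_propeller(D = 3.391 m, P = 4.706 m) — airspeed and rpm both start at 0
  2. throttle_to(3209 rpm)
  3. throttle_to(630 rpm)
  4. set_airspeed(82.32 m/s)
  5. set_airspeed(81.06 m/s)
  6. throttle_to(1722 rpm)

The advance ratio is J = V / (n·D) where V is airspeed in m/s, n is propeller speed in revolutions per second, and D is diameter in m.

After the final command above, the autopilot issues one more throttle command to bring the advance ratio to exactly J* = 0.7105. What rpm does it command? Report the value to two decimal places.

rpm = 2018.67

set_propeller: D = 3.391 m, P = 4.706 m (p = P/D = 1.387791); state ← (V=0, rpm=0)
throttle_to(3209): rpm ← 3209
throttle_to(630): rpm ← 630
set_airspeed(82.32): V ← 82.32 m/s
set_airspeed(81.06): V ← 81.06 m/s
throttle_to(1722): rpm ← 1722
final state: V = 81.06 m/s, rpm = 1722 → n = rpm/60 = 28.700000 rev/s
target J* = 0.7105; solve J* = V/(n·D) for n: n = V/(J*·D) = 81.06/(0.7105 × 3.391) = 33.644550 rev/s
rpm = 60·n = 2018.673016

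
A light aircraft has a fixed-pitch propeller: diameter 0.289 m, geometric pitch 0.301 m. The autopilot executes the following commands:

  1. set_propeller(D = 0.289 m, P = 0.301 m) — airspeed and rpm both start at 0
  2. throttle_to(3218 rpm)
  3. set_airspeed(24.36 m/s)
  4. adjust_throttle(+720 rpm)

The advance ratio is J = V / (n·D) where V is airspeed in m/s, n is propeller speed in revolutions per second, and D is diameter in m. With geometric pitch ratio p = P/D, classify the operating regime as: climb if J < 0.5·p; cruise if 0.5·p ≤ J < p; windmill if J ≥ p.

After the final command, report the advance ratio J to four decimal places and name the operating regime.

J = 1.2843, regime = windmill

set_propeller: D = 0.289 m, P = 0.301 m (p = P/D = 1.041522); state ← (V=0, rpm=0)
throttle_to(3218): rpm ← 3218
set_airspeed(24.36): V ← 24.36 m/s
adjust_throttle(+720): rpm ← 3218 +720 = 3938
final state: V = 24.36 m/s, rpm = 3938 → n = rpm/60 = 65.633333 rev/s
J = V / (n·D) = 24.36 / (65.633333 × 0.289) = 1.284266
regime bands: climb J<0.5208 | cruise [0.5208, 1.0415) | windmill J≥1.0415
J = 1.2843 → windmill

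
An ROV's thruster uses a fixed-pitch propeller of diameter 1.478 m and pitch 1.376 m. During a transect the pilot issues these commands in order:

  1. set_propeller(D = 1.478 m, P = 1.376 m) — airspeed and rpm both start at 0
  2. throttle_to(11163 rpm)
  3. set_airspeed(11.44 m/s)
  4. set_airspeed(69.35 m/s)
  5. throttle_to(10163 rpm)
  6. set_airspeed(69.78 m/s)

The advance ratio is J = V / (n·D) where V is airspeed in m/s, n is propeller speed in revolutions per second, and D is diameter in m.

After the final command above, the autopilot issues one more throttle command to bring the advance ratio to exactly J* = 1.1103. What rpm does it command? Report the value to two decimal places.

rpm = 2551.33

set_propeller: D = 1.478 m, P = 1.376 m (p = P/D = 0.930988); state ← (V=0, rpm=0)
throttle_to(11163): rpm ← 11163
set_airspeed(11.44): V ← 11.44 m/s
set_airspeed(69.35): V ← 69.35 m/s
throttle_to(10163): rpm ← 10163
set_airspeed(69.78): V ← 69.78 m/s
final state: V = 69.78 m/s, rpm = 10163 → n = rpm/60 = 169.383333 rev/s
target J* = 1.1103; solve J* = V/(n·D) for n: n = V/(J*·D) = 69.78/(1.1103 × 1.478) = 42.522246 rev/s
rpm = 60·n = 2551.334734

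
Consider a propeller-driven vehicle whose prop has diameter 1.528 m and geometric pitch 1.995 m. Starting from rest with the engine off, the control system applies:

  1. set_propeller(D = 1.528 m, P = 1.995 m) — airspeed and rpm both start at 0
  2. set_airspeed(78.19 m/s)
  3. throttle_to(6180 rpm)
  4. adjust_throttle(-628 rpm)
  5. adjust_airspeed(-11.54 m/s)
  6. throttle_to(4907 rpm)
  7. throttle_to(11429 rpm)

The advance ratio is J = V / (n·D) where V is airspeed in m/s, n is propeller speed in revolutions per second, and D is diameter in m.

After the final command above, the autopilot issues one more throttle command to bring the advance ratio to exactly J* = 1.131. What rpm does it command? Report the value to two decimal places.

set_propeller: D = 1.528 m, P = 1.995 m (p = P/D = 1.305628); state ← (V=0, rpm=0)
set_airspeed(78.19): V ← 78.19 m/s
throttle_to(6180): rpm ← 6180
adjust_throttle(-628): rpm ← 6180 -628 = 5552
adjust_airspeed(-11.54): V ← 78.19 -11.54 = 66.65 m/s
throttle_to(4907): rpm ← 4907
throttle_to(11429): rpm ← 11429
final state: V = 66.65 m/s, rpm = 11429 → n = rpm/60 = 190.483333 rev/s
target J* = 1.131; solve J* = V/(n·D) for n: n = V/(J*·D) = 66.65/(1.131 × 1.528) = 38.566852 rev/s
rpm = 60·n = 2314.011138

rpm = 2314.01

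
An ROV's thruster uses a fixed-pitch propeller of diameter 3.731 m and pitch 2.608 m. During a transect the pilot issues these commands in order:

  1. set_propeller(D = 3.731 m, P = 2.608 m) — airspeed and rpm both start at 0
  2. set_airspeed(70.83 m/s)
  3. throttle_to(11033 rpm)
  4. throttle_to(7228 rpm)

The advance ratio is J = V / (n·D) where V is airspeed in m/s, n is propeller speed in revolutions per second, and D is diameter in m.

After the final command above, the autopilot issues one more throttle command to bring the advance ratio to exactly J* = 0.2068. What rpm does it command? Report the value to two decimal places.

rpm = 5507.98

set_propeller: D = 3.731 m, P = 2.608 m (p = P/D = 0.699008); state ← (V=0, rpm=0)
set_airspeed(70.83): V ← 70.83 m/s
throttle_to(11033): rpm ← 11033
throttle_to(7228): rpm ← 7228
final state: V = 70.83 m/s, rpm = 7228 → n = rpm/60 = 120.466667 rev/s
target J* = 0.2068; solve J* = V/(n·D) for n: n = V/(J*·D) = 70.83/(0.2068 × 3.731) = 91.799742 rev/s
rpm = 60·n = 5507.984491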